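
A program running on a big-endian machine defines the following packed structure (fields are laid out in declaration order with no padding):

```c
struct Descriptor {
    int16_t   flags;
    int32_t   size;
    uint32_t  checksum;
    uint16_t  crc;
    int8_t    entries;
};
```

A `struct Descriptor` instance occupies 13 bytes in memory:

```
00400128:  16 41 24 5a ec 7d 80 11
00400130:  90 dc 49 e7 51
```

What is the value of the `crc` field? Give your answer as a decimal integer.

`crc` follows `flags` (2 B), `size` (4 B), `checksum` (4 B), so it starts at offset 2 + 4 + 4 = 10 and occupies 2 bytes.
Bytes at offsets 10..11: 49 E7.
In big-endian order the high byte comes first in memory.
The bytes are already most-significant first: 0x49E7.
0x49E7 = 18919.

18919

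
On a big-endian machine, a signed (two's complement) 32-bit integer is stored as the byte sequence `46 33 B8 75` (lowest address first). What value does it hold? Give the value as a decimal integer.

Big-endian: lowest address holds the most-significant byte.
The bytes are already most-significant first: 0x4633B875.
0x4633B875 = 1177794677.

1177794677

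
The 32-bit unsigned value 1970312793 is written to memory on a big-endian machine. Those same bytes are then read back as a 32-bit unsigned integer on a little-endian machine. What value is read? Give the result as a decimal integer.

1970312793 in 32-bit hexadecimal is 0x75709659.
Stored big-endian, the bytes at ascending addresses are 75 70 96 59.
Read back as little-endian, the first byte is least significant, giving 0x59967075.
0x59967075 = 1503031413.

1503031413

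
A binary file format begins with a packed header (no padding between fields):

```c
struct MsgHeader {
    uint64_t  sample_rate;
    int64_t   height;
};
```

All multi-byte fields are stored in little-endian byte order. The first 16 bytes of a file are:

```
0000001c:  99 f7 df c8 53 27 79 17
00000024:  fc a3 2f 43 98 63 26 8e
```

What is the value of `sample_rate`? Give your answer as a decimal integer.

1691426375860221849

`sample_rate` is the first field, at byte offset 0, occupying 8 bytes.
Bytes at offsets 0..7: 99 F7 DF C8 53 27 79 17.
Little-endian: lowest address holds the least-significant byte.
Reassemble most-significant byte first: 17 79 27 53 C8 DF F7 99 → 0x17792753C8DFF799.
0x17792753C8DFF799 = 1691426375860221849.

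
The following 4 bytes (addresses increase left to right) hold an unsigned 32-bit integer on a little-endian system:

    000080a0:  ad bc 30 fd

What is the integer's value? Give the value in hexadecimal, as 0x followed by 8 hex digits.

0xFD30BCAD

Little-endian stores the least-significant byte at the lowest address.
Reassemble most-significant byte first: FD 30 BC AD → 0xFD30BCAD.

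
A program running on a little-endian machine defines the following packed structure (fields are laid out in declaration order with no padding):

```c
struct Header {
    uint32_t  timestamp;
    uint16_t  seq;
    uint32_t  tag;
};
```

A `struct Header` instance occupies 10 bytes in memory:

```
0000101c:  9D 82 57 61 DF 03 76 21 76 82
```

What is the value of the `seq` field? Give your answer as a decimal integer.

991

`seq` follows `timestamp` (4 bytes), so it starts at byte offset 4 and occupies 2 bytes.
Bytes at offsets 4..5: DF 03.
In little-endian order the low byte comes first in memory.
Reassemble most-significant byte first: 03 DF → 0x03DF.
0x03DF = 991.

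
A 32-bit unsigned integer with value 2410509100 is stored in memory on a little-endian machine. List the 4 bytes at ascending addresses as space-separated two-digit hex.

2C 73 AD 8F

2410509100 in hexadecimal, padded to 32 bits, is 0x8FAD732C.
Split into bytes (most-significant first): 8F AD 73 2C.
Little-endian: lowest address holds the least-significant byte.
So at ascending addresses the bytes are 2C 73 AD 8F.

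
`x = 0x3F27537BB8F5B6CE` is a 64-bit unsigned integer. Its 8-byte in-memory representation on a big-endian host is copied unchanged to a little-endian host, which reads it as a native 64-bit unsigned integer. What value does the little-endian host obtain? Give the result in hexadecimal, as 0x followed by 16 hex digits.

0xCEB6F5B87B53273F

Stored big-endian, the bytes at ascending addresses are 3F 27 53 7B B8 F5 B6 CE.
Read back as little-endian, the first byte is least significant, giving 0xCEB6F5B87B53273F.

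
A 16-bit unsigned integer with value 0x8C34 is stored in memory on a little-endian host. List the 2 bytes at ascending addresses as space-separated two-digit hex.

Split into bytes (most-significant first): 8C 34.
In little-endian order the low byte comes first in memory.
So at ascending addresses the bytes are 34 8C.

34 8C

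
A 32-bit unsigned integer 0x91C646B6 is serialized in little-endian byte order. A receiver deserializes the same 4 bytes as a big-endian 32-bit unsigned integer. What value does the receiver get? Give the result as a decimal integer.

3058091665

Stored little-endian, the bytes at ascending addresses are B6 46 C6 91.
Read back as big-endian, the last byte is least significant, giving 0xB646C691.
0xB646C691 = 3058091665.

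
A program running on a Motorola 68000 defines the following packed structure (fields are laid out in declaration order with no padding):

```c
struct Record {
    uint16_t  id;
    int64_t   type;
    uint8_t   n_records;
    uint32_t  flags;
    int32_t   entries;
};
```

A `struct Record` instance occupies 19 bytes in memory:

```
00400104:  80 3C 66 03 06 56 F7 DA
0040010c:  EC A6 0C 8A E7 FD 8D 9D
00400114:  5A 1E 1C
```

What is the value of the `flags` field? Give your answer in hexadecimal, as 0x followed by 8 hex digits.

0x8AE7FD8D

`flags` follows `id` (2 B), `type` (8 B), `n_records` (1 B), so it starts at offset 2 + 8 + 1 = 11 and occupies 4 bytes.
Bytes at offsets 11..14: 8A E7 FD 8D.
In big-endian order the high byte comes first in memory.
The bytes are already most-significant first: 0x8AE7FD8D.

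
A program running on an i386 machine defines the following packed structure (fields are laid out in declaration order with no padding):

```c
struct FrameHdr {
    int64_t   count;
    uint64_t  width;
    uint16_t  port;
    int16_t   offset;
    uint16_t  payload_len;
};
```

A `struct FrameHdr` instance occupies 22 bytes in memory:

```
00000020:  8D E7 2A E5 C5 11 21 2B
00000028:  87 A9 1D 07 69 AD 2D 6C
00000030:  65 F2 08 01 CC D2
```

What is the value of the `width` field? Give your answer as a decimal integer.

7795077196650752391

`width` follows `count` (8 bytes), so it starts at byte offset 8 and occupies 8 bytes.
Bytes at offsets 8..15: 87 A9 1D 07 69 AD 2D 6C.
Little-endian stores the least-significant byte at the lowest address.
Reassemble most-significant byte first: 6C 2D AD 69 07 1D A9 87 → 0x6C2DAD69071DA987.
0x6C2DAD69071DA987 = 7795077196650752391.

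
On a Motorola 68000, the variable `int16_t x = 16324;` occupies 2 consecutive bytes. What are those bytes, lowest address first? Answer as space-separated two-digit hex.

16324 in hexadecimal, padded to 16 bits, is 0x3FC4.
Split into bytes (most-significant first): 3F C4.
Big-endian stores the most-significant byte at the lowest address.
So the memory order matches the most-significant-first order: 3F C4.

3F C4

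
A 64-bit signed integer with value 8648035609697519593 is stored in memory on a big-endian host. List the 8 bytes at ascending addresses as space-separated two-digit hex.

8648035609697519593 in hexadecimal, padded to 64 bits, is 0x7803FE9158F307E9.
Split into bytes (most-significant first): 78 03 FE 91 58 F3 07 E9.
Big-endian: lowest address holds the most-significant byte.
So the memory order matches the most-significant-first order: 78 03 FE 91 58 F3 07 E9.

78 03 FE 91 58 F3 07 E9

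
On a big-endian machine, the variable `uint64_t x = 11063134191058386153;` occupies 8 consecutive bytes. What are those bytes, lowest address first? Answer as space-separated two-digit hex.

11063134191058386153 in hexadecimal, padded to 64 bits, is 0x998825EE88837CE9.
Split into bytes (most-significant first): 99 88 25 EE 88 83 7C E9.
In big-endian order the high byte comes first in memory.
So the memory order matches the most-significant-first order: 99 88 25 EE 88 83 7C E9.

99 88 25 EE 88 83 7C E9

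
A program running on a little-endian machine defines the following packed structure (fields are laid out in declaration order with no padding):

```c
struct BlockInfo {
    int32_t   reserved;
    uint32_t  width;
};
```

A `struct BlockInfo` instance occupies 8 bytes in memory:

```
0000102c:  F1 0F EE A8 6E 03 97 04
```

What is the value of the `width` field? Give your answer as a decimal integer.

`width` follows `reserved` (4 bytes), so it starts at byte offset 4 and occupies 4 bytes.
Bytes at offsets 4..7: 6E 03 97 04.
In little-endian order the low byte comes first in memory.
Reassemble most-significant byte first: 04 97 03 6E → 0x0497036E.
0x0497036E = 77005678.

77005678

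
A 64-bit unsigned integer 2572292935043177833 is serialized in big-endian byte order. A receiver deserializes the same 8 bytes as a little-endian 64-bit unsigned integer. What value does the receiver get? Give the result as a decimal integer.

7628392688875647523

2572292935043177833 in 64-bit hexadecimal is 0x23B29ECBBB7EDD69.
Stored big-endian, the bytes at ascending addresses are 23 B2 9E CB BB 7E DD 69.
Read back as little-endian, the first byte is least significant, giving 0x69DD7EBBCB9EB223.
0x69DD7EBBCB9EB223 = 7628392688875647523.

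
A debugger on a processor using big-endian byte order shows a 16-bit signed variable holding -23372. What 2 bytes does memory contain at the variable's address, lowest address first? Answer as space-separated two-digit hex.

Two's complement of -23372 in 16 bits: 23372 = 0x5B4C; invert → 0xA4B3; add 1 → 0xA4B4.
Split into bytes (most-significant first): A4 B4.
Big-endian stores the most-significant byte at the lowest address.
So the memory order matches the most-significant-first order: A4 B4.

A4 B4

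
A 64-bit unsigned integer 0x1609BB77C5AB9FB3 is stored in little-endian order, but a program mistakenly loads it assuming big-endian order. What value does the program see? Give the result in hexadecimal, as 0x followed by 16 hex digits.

Stored little-endian, the bytes at ascending addresses are B3 9F AB C5 77 BB 09 16.
Read back as big-endian, the last byte is least significant, giving 0xB39FABC577BB0916.

0xB39FABC577BB0916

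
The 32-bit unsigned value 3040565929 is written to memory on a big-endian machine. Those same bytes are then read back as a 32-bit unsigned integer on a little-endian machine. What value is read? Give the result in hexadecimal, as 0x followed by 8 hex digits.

0xA95A3BB5

3040565929 in 32-bit hexadecimal is 0xB53B5AA9.
Stored big-endian, the bytes at ascending addresses are B5 3B 5A A9.
Read back as little-endian, the first byte is least significant, giving 0xA95A3BB5.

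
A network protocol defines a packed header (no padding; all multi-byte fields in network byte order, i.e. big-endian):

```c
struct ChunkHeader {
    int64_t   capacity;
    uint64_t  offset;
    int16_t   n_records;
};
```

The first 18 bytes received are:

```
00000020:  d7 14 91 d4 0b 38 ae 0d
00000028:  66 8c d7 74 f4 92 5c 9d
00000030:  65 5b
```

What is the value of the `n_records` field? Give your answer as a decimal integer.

`n_records` follows `capacity` (8 B), `offset` (8 B), so it starts at offset 8 + 8 = 16 and occupies 2 bytes.
Bytes at offsets 16..17: 65 5B.
Big-endian stores the most-significant byte at the lowest address.
The bytes are already most-significant first: 0x655B.
0x655B = 25947.

25947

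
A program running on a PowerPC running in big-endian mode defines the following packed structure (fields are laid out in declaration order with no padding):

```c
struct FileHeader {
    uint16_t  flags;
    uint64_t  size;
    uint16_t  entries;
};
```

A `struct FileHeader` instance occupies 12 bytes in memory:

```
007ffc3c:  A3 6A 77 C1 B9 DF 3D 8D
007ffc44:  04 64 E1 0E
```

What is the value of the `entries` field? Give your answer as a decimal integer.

`entries` follows `flags` (2 B), `size` (8 B), so it starts at offset 2 + 8 = 10 and occupies 2 bytes.
Bytes at offsets 10..11: E1 0E.
In big-endian order the high byte comes first in memory.
The bytes are already most-significant first: 0xE10E.
0xE10E = 57614.

57614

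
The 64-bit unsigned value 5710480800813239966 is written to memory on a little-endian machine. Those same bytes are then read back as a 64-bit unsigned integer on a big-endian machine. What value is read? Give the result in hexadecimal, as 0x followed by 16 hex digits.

0x9E4E296D08B43F4F

5710480800813239966 in 64-bit hexadecimal is 0x4F3FB4086D294E9E.
Stored little-endian, the bytes at ascending addresses are 9E 4E 29 6D 08 B4 3F 4F.
Read back as big-endian, the last byte is least significant, giving 0x9E4E296D08B43F4F.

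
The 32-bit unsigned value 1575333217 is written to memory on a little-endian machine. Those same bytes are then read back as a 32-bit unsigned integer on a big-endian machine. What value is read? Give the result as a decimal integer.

1575333217 in 32-bit hexadecimal is 0x5DE5AD61.
Stored little-endian, the bytes at ascending addresses are 61 AD E5 5D.
Read back as big-endian, the last byte is least significant, giving 0x61ADE55D.
0x61ADE55D = 1638786397.

1638786397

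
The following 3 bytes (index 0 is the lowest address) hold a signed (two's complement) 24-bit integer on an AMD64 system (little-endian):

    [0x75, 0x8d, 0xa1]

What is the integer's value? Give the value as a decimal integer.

-6189707

Little-endian: lowest address holds the least-significant byte.
Reassemble most-significant byte first: A1 8D 75 → 0xA18D75.
Top bit is set, so as a signed 24-bit value this is 0xA18D75 − 2^24 = -6189707.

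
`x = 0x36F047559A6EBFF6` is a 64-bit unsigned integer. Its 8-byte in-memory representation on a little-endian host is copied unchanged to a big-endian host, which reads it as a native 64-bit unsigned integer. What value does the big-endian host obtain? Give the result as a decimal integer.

Stored little-endian, the bytes at ascending addresses are F6 BF 6E 9A 55 47 F0 36.
Read back as big-endian, the last byte is least significant, giving 0xF6BF6E9A5547F036.
0xF6BF6E9A5547F036 = 17780051463016804406.

17780051463016804406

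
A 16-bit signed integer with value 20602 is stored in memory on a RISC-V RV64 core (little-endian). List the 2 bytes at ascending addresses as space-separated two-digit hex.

20602 in hexadecimal, padded to 16 bits, is 0x507A.
Split into bytes (most-significant first): 50 7A.
Little-endian: lowest address holds the least-significant byte.
So at ascending addresses the bytes are 7A 50.

7A 50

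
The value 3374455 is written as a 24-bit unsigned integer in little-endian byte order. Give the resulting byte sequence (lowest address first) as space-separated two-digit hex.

3374455 in hexadecimal, padded to 24 bits, is 0x337D77.
Split into bytes (most-significant first): 33 7D 77.
In little-endian order the low byte comes first in memory.
So at ascending addresses the bytes are 77 7D 33.

77 7D 33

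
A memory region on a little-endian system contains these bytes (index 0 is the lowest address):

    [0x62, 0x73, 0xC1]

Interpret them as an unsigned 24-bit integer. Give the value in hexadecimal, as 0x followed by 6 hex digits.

Little-endian: lowest address holds the least-significant byte.
Reassemble most-significant byte first: C1 73 62 → 0xC17362.

0xC17362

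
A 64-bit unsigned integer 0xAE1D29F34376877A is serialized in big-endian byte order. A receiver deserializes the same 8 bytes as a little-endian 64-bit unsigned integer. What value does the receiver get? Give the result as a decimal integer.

8829155628697591214

Stored big-endian, the bytes at ascending addresses are AE 1D 29 F3 43 76 87 7A.
Read back as little-endian, the first byte is least significant, giving 0x7A877643F3291DAE.
0x7A877643F3291DAE = 8829155628697591214.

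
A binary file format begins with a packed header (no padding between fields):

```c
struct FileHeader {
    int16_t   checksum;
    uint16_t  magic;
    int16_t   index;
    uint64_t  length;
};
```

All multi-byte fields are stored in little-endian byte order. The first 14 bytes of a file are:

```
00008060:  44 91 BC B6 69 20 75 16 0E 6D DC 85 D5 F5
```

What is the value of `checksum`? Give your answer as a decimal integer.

-28348

`checksum` is the first field, at byte offset 0, occupying 2 bytes.
Bytes at offsets 0..1: 44 91.
Little-endian stores the least-significant byte at the lowest address.
Reassemble most-significant byte first: 91 44 → 0x9144.
Top bit is set, so as a signed 16-bit value this is 0x9144 − 2^16 = -28348.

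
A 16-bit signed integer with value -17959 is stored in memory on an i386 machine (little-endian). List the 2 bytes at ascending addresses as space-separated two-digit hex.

Two's complement of -17959 in 16 bits: 17959 = 0x4627; invert → 0xB9D8; add 1 → 0xB9D9.
Split into bytes (most-significant first): B9 D9.
Little-endian: lowest address holds the least-significant byte.
So at ascending addresses the bytes are D9 B9.

D9 B9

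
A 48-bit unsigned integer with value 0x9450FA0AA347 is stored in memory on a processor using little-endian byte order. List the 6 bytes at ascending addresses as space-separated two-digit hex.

Split into bytes (most-significant first): 94 50 FA 0A A3 47.
Little-endian: lowest address holds the least-significant byte.
So at ascending addresses the bytes are 47 A3 0A FA 50 94.

47 A3 0A FA 50 94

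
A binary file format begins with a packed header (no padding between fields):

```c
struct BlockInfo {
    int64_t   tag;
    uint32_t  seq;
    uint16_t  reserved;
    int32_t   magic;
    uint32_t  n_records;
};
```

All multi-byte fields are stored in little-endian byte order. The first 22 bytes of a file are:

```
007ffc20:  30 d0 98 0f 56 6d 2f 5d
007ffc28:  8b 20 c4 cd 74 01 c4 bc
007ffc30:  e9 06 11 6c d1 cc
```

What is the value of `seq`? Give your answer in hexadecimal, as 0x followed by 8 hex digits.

0xCDC4208B

`seq` follows `tag` (8 bytes), so it starts at byte offset 8 and occupies 4 bytes.
Bytes at offsets 8..11: 8B 20 C4 CD.
Little-endian: lowest address holds the least-significant byte.
Reassemble most-significant byte first: CD C4 20 8B → 0xCDC4208B.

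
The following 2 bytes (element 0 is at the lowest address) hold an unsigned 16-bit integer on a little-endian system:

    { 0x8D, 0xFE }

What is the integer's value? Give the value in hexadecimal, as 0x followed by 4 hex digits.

Little-endian stores the least-significant byte at the lowest address.
Reassemble most-significant byte first: FE 8D → 0xFE8D.

0xFE8D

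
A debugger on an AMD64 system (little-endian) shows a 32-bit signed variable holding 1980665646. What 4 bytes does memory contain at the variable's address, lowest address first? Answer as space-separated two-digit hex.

2E 8F 0E 76

1980665646 in hexadecimal, padded to 32 bits, is 0x760E8F2E.
Split into bytes (most-significant first): 76 0E 8F 2E.
Little-endian stores the least-significant byte at the lowest address.
So at ascending addresses the bytes are 2E 8F 0E 76.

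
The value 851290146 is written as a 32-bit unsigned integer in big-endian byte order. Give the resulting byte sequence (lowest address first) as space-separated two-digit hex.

32 BD A8 22

851290146 in hexadecimal, padded to 32 bits, is 0x32BDA822.
Split into bytes (most-significant first): 32 BD A8 22.
Big-endian: lowest address holds the most-significant byte.
So the memory order matches the most-significant-first order: 32 BD A8 22.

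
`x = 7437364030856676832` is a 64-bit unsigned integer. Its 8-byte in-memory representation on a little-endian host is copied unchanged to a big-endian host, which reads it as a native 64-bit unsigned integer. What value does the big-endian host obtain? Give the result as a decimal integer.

7437364030856676832 in 64-bit hexadecimal is 0x6736D32E647AC5E0.
Stored little-endian, the bytes at ascending addresses are E0 C5 7A 64 2E D3 36 67.
Read back as big-endian, the last byte is least significant, giving 0xE0C57A642ED33667.
0xE0C57A642ED33667 = 16196486205608769127.

16196486205608769127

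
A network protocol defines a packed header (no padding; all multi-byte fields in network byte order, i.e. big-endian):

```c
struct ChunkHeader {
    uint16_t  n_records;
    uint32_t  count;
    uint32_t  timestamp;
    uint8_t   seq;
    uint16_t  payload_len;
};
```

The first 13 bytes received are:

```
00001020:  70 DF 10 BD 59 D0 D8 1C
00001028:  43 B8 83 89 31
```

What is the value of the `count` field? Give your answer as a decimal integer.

280844752

`count` follows `n_records` (2 bytes), so it starts at byte offset 2 and occupies 4 bytes.
Bytes at offsets 2..5: 10 BD 59 D0.
Big-endian stores the most-significant byte at the lowest address.
The bytes are already most-significant first: 0x10BD59D0.
0x10BD59D0 = 280844752.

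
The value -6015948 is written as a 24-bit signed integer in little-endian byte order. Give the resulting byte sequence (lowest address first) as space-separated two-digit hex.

34 34 A4

Two's complement of -6015948 in 24 bits: 6015948 = 0x5BCBCC; invert → 0xA43433; add 1 → 0xA43434.
Split into bytes (most-significant first): A4 34 34.
In little-endian order the low byte comes first in memory.
So at ascending addresses the bytes are 34 34 A4.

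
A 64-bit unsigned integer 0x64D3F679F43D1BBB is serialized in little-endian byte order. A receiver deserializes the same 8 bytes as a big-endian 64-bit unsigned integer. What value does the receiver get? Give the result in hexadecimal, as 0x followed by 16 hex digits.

0xBB1B3DF479F6D364

Stored little-endian, the bytes at ascending addresses are BB 1B 3D F4 79 F6 D3 64.
Read back as big-endian, the last byte is least significant, giving 0xBB1B3DF479F6D364.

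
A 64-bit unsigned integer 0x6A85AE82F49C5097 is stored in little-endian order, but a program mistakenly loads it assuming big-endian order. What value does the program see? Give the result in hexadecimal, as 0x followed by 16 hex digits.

0x97509CF482AE856A

Stored little-endian, the bytes at ascending addresses are 97 50 9C F4 82 AE 85 6A.
Read back as big-endian, the last byte is least significant, giving 0x97509CF482AE856A.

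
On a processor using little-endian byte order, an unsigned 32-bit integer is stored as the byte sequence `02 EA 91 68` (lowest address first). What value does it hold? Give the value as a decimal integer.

1754393090

In little-endian order the low byte comes first in memory.
Reassemble most-significant byte first: 68 91 EA 02 → 0x6891EA02.
0x6891EA02 = 1754393090.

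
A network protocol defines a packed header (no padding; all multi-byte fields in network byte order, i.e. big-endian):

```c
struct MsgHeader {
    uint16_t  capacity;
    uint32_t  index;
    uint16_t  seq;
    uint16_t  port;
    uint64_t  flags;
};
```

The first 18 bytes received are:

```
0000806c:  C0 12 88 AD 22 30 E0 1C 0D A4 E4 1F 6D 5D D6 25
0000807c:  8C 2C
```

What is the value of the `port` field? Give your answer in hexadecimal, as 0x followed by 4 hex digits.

`port` follows `capacity` (2 B), `index` (4 B), `seq` (2 B), so it starts at offset 2 + 4 + 2 = 8 and occupies 2 bytes.
Bytes at offsets 8..9: 0D A4.
Big-endian: lowest address holds the most-significant byte.
The bytes are already most-significant first: 0x0DA4.

0x0DA4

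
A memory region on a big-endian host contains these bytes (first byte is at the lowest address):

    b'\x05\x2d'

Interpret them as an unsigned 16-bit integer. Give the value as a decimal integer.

1325

Big-endian stores the most-significant byte at the lowest address.
The bytes are already most-significant first: 0x052D.
0x052D = 1325.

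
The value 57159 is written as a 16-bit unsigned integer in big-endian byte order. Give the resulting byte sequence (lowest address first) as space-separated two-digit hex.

57159 in hexadecimal, padded to 16 bits, is 0xDF47.
Split into bytes (most-significant first): DF 47.
Big-endian: lowest address holds the most-significant byte.
So the memory order matches the most-significant-first order: DF 47.

DF 47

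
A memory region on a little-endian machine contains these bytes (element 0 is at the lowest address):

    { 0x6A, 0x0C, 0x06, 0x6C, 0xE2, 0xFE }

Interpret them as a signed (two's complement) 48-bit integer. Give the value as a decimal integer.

-1226548310934

Little-endian stores the least-significant byte at the lowest address.
Reassemble most-significant byte first: FE E2 6C 06 0C 6A → 0xFEE26C060C6A.
Top bit is set, so as a signed 48-bit value this is 0xFEE26C060C6A − 2^48 = -1226548310934.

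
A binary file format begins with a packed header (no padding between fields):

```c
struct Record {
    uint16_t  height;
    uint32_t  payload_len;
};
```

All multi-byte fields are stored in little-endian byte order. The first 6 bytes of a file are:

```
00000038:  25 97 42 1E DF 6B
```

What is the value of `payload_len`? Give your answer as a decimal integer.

1809784386

`payload_len` follows `height` (2 bytes), so it starts at byte offset 2 and occupies 4 bytes.
Bytes at offsets 2..5: 42 1E DF 6B.
Little-endian stores the least-significant byte at the lowest address.
Reassemble most-significant byte first: 6B DF 1E 42 → 0x6BDF1E42.
0x6BDF1E42 = 1809784386.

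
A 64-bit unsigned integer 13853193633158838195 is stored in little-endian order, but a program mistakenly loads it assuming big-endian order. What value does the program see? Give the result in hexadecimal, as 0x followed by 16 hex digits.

13853193633158838195 in 64-bit hexadecimal is 0xC0406E364522B7B3.
Stored little-endian, the bytes at ascending addresses are B3 B7 22 45 36 6E 40 C0.
Read back as big-endian, the last byte is least significant, giving 0xB3B72245366E40C0.

0xB3B72245366E40C0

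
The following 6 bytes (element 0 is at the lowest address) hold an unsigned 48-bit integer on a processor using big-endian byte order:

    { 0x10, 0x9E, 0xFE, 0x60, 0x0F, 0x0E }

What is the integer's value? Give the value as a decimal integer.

Big-endian: lowest address holds the most-significant byte.
The bytes are already most-significant first: 0x109EFE600F0E.
0x109EFE600F0E = 18275058585358.

18275058585358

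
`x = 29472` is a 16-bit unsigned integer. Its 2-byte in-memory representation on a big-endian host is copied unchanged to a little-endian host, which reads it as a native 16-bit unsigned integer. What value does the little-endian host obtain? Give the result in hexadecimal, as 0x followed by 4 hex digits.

29472 in 16-bit hexadecimal is 0x7320.
Stored big-endian, the bytes at ascending addresses are 73 20.
Read back as little-endian, the first byte is least significant, giving 0x2073.

0x2073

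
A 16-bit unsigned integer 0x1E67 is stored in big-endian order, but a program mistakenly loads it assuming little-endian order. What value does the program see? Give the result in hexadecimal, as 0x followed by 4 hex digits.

0x671E

Stored big-endian, the bytes at ascending addresses are 1E 67.
Read back as little-endian, the first byte is least significant, giving 0x671E.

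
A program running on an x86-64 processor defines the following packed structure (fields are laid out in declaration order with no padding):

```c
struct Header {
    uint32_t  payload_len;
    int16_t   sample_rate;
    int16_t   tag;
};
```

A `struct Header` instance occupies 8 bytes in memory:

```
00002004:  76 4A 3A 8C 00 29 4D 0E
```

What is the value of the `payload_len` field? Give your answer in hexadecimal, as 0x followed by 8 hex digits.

`payload_len` is the first field, at byte offset 0, occupying 4 bytes.
Bytes at offsets 0..3: 76 4A 3A 8C.
Little-endian: lowest address holds the least-significant byte.
Reassemble most-significant byte first: 8C 3A 4A 76 → 0x8C3A4A76.

0x8C3A4A76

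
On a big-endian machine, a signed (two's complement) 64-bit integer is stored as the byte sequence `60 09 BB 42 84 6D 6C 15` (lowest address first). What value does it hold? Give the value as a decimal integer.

6920268196795477013

In big-endian order the high byte comes first in memory.
The bytes are already most-significant first: 0x6009BB42846D6C15.
0x6009BB42846D6C15 = 6920268196795477013.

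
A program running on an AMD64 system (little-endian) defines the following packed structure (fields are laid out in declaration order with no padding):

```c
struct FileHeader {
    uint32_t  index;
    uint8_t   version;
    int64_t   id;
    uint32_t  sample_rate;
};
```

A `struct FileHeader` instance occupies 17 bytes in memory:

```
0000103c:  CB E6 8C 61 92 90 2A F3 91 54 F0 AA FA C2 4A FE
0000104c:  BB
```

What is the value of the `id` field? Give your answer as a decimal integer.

-384230572170204528

`id` follows `index` (4 B), `version` (1 B), so it starts at offset 4 + 1 = 5 and occupies 8 bytes.
Bytes at offsets 5..12: 90 2A F3 91 54 F0 AA FA.
In little-endian order the low byte comes first in memory.
Reassemble most-significant byte first: FA AA F0 54 91 F3 2A 90 → 0xFAAAF05491F32A90.
Top bit is set, so as a signed 64-bit value this is 0xFAAAF05491F32A90 − 2^64 = -384230572170204528.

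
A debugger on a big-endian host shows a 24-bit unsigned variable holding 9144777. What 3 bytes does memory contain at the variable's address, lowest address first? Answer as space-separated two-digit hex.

8B 89 C9

9144777 in hexadecimal, padded to 24 bits, is 0x8B89C9.
Split into bytes (most-significant first): 8B 89 C9.
Big-endian: lowest address holds the most-significant byte.
So the memory order matches the most-significant-first order: 8B 89 C9.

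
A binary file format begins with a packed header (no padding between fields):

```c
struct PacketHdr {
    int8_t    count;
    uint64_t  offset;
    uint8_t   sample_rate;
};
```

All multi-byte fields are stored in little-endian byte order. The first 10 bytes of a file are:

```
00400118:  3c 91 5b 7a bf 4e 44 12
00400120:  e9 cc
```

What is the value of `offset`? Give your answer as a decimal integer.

16794561065428605841

`offset` follows `count` (1 byte), so it starts at byte offset 1 and occupies 8 bytes.
Bytes at offsets 1..8: 91 5B 7A BF 4E 44 12 E9.
Little-endian: lowest address holds the least-significant byte.
Reassemble most-significant byte first: E9 12 44 4E BF 7A 5B 91 → 0xE912444EBF7A5B91.
0xE912444EBF7A5B91 = 16794561065428605841.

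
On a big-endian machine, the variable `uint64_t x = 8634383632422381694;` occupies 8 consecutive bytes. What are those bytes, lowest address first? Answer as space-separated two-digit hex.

77 D3 7E 2A B0 FB A8 7E

8634383632422381694 in hexadecimal, padded to 64 bits, is 0x77D37E2AB0FBA87E.
Split into bytes (most-significant first): 77 D3 7E 2A B0 FB A8 7E.
Big-endian stores the most-significant byte at the lowest address.
So the memory order matches the most-significant-first order: 77 D3 7E 2A B0 FB A8 7E.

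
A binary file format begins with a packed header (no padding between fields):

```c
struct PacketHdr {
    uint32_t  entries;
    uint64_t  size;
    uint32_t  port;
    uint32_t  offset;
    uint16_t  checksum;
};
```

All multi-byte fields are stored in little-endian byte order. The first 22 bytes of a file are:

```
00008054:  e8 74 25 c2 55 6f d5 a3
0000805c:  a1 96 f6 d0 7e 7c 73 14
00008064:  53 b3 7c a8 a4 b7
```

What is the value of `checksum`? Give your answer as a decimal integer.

`checksum` follows `entries` (4 B), `size` (8 B), `port` (4 B), `offset` (4 B), so it starts at offset 4 + 8 + 4 + 4 = 20 and occupies 2 bytes.
Bytes at offsets 20..21: A4 B7.
Little-endian stores the least-significant byte at the lowest address.
Reassemble most-significant byte first: B7 A4 → 0xB7A4.
0xB7A4 = 47012.

47012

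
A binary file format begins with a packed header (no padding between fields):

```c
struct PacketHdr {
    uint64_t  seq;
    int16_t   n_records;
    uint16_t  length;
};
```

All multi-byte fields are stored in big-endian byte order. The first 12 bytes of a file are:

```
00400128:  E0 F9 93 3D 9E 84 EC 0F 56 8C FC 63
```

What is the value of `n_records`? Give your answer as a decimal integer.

`n_records` follows `seq` (8 bytes), so it starts at byte offset 8 and occupies 2 bytes.
Bytes at offsets 8..9: 56 8C.
In big-endian order the high byte comes first in memory.
The bytes are already most-significant first: 0x568C.
0x568C = 22156.

22156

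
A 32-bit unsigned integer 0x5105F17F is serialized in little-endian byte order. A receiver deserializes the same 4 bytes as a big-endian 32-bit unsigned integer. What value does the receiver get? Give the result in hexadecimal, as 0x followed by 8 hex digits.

0x7FF10551

Stored little-endian, the bytes at ascending addresses are 7F F1 05 51.
Read back as big-endian, the last byte is least significant, giving 0x7FF10551.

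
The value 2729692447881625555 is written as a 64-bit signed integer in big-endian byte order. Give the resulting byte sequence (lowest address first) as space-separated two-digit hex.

2729692447881625555 in hexadecimal, padded to 64 bits, is 0x25E1D0D19E0CFFD3.
Split into bytes (most-significant first): 25 E1 D0 D1 9E 0C FF D3.
Big-endian stores the most-significant byte at the lowest address.
So the memory order matches the most-significant-first order: 25 E1 D0 D1 9E 0C FF D3.

25 E1 D0 D1 9E 0C FF D3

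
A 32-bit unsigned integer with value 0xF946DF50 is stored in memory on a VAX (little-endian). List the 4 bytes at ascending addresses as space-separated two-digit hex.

50 DF 46 F9

Split into bytes (most-significant first): F9 46 DF 50.
Little-endian stores the least-significant byte at the lowest address.
So at ascending addresses the bytes are 50 DF 46 F9.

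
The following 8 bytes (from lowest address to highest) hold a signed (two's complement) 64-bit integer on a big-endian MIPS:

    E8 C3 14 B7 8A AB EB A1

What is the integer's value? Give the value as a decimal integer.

Big-endian stores the most-significant byte at the lowest address.
The bytes are already most-significant first: 0xE8C314B78AABEBA1.
Top bit is set, so as a signed 64-bit value this is 0xE8C314B78AABEBA1 − 2^64 = -1674471857913599071.

-1674471857913599071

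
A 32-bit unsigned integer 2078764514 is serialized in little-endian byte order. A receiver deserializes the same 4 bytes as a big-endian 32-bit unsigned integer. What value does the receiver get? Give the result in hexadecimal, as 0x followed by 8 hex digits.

2078764514 in 32-bit hexadecimal is 0x7BE76DE2.
Stored little-endian, the bytes at ascending addresses are E2 6D E7 7B.
Read back as big-endian, the last byte is least significant, giving 0xE26DE77B.

0xE26DE77B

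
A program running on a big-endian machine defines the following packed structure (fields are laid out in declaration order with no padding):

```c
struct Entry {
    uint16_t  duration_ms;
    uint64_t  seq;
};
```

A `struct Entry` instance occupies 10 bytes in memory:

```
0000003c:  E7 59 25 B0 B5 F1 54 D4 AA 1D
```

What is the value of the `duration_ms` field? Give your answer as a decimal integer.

`duration_ms` is the first field, at byte offset 0, occupying 2 bytes.
Bytes at offsets 0..1: E7 59.
Big-endian stores the most-significant byte at the lowest address.
The bytes are already most-significant first: 0xE759.
0xE759 = 59225.

59225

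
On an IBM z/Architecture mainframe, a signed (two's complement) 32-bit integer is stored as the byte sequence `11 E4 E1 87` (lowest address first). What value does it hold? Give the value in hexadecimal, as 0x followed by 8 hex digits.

In big-endian order the high byte comes first in memory.
The bytes are already most-significant first: 0x11E4E187.

0x11E4E187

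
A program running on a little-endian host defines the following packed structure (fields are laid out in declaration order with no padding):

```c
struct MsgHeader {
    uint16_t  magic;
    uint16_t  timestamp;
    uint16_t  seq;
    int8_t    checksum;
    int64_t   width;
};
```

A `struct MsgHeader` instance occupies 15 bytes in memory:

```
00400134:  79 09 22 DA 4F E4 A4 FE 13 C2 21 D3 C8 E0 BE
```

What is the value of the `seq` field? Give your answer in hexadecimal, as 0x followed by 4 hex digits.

`seq` follows `magic` (2 B), `timestamp` (2 B), so it starts at offset 2 + 2 = 4 and occupies 2 bytes.
Bytes at offsets 4..5: 4F E4.
In little-endian order the low byte comes first in memory.
Reassemble most-significant byte first: E4 4F → 0xE44F.

0xE44F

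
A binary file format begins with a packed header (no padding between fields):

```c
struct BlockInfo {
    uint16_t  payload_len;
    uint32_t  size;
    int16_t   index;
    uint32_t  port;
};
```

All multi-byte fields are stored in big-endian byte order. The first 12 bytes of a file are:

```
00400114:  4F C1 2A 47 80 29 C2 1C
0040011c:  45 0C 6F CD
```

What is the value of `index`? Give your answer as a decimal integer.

-15844

`index` follows `payload_len` (2 B), `size` (4 B), so it starts at offset 2 + 4 = 6 and occupies 2 bytes.
Bytes at offsets 6..7: C2 1C.
In big-endian order the high byte comes first in memory.
The bytes are already most-significant first: 0xC21C.
Top bit is set, so as a signed 16-bit value this is 0xC21C − 2^16 = -15844.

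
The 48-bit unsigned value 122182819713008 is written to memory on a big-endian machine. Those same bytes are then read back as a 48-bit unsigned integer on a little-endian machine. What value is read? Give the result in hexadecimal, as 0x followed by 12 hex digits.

122182819713008 in 48-bit hexadecimal is 0x6F1FE7910FF0.
Stored big-endian, the bytes at ascending addresses are 6F 1F E7 91 0F F0.
Read back as little-endian, the first byte is least significant, giving 0xF00F91E71F6F.

0xF00F91E71F6F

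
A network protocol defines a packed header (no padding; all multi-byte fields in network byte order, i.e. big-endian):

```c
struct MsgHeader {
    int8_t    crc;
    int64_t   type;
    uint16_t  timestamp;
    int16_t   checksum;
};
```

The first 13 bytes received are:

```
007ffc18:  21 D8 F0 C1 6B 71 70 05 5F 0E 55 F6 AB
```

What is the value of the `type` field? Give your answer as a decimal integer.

`type` follows `crc` (1 byte), so it starts at byte offset 1 and occupies 8 bytes.
Bytes at offsets 1..8: D8 F0 C1 6B 71 70 05 5F.
Big-endian: lowest address holds the most-significant byte.
The bytes are already most-significant first: 0xD8F0C16B7170055F.
Top bit is set, so as a signed 64-bit value this is 0xD8F0C16B7170055F − 2^64 = -2814537099897731745.

-2814537099897731745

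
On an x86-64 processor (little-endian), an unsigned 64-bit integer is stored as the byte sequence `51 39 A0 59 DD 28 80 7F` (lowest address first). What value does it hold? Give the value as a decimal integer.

Little-endian: lowest address holds the least-significant byte.
Reassemble most-significant byte first: 7F 80 28 DD 59 A0 39 51 → 0x7F8028DD59A03951.
0x7F8028DD59A03951 = 9187388170992367953.

9187388170992367953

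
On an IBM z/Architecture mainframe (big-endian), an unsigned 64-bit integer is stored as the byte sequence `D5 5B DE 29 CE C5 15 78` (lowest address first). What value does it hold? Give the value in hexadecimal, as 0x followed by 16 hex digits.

Big-endian: lowest address holds the most-significant byte.
The bytes are already most-significant first: 0xD55BDE29CEC51578.

0xD55BDE29CEC51578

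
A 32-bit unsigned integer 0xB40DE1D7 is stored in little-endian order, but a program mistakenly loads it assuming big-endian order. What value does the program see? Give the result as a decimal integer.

Stored little-endian, the bytes at ascending addresses are D7 E1 0D B4.
Read back as big-endian, the last byte is least significant, giving 0xD7E10DB4.
0xD7E10DB4 = 3621850548.

3621850548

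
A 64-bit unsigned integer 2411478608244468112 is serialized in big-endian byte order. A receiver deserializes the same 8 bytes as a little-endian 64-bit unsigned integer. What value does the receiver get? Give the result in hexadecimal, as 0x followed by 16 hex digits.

2411478608244468112 in 64-bit hexadecimal is 0x21774B0483DD6990.
Stored big-endian, the bytes at ascending addresses are 21 77 4B 04 83 DD 69 90.
Read back as little-endian, the first byte is least significant, giving 0x9069DD83044B7721.

0x9069DD83044B7721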